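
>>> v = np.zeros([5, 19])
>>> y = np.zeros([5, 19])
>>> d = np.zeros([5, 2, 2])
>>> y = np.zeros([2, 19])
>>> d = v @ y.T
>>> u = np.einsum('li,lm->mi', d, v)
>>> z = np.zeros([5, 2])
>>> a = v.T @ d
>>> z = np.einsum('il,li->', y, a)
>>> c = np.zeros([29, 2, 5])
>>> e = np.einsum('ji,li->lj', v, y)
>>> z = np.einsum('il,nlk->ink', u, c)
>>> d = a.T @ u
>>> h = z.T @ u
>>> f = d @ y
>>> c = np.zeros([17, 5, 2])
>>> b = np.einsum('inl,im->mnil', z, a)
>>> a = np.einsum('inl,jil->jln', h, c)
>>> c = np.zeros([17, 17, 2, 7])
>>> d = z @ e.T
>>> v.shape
(5, 19)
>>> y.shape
(2, 19)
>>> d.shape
(19, 29, 2)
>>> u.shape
(19, 2)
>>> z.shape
(19, 29, 5)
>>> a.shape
(17, 2, 29)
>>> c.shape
(17, 17, 2, 7)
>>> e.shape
(2, 5)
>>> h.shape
(5, 29, 2)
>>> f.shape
(2, 19)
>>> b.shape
(2, 29, 19, 5)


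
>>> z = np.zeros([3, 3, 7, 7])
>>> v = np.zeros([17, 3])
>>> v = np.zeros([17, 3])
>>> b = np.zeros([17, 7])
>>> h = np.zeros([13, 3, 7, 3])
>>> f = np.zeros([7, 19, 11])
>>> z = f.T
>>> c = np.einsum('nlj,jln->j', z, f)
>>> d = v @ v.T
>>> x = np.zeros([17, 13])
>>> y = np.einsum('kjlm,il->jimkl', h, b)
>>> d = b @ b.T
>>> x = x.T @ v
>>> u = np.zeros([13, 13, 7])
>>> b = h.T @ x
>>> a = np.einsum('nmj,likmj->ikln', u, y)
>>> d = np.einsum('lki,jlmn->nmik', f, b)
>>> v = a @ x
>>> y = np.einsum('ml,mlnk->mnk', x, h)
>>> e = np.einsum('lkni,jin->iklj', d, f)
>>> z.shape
(11, 19, 7)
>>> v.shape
(17, 3, 3, 3)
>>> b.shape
(3, 7, 3, 3)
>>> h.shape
(13, 3, 7, 3)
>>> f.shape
(7, 19, 11)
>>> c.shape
(7,)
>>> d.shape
(3, 3, 11, 19)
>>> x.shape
(13, 3)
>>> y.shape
(13, 7, 3)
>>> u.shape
(13, 13, 7)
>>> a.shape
(17, 3, 3, 13)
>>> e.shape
(19, 3, 3, 7)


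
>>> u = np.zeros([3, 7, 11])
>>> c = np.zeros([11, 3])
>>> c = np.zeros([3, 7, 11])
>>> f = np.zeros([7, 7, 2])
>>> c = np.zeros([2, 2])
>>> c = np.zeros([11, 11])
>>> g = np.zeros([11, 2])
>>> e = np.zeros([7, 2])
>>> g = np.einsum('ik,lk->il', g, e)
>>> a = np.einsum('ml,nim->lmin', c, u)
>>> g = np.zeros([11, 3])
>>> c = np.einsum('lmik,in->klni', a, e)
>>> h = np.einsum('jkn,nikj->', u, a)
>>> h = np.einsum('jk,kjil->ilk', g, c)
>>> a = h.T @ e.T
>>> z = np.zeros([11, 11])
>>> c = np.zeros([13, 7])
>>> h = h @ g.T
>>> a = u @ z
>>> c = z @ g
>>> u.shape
(3, 7, 11)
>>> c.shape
(11, 3)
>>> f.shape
(7, 7, 2)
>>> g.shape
(11, 3)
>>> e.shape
(7, 2)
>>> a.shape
(3, 7, 11)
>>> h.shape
(2, 7, 11)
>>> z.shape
(11, 11)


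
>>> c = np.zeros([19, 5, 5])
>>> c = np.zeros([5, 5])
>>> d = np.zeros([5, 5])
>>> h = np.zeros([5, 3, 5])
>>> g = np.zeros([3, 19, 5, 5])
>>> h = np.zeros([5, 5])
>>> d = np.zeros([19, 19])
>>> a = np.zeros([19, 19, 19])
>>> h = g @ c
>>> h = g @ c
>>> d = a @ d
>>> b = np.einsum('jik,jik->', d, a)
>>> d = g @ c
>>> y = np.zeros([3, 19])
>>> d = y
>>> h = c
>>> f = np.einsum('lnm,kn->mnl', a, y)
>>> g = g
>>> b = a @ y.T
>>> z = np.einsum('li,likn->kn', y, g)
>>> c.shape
(5, 5)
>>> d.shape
(3, 19)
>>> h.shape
(5, 5)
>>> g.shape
(3, 19, 5, 5)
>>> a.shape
(19, 19, 19)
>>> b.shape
(19, 19, 3)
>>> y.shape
(3, 19)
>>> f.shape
(19, 19, 19)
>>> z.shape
(5, 5)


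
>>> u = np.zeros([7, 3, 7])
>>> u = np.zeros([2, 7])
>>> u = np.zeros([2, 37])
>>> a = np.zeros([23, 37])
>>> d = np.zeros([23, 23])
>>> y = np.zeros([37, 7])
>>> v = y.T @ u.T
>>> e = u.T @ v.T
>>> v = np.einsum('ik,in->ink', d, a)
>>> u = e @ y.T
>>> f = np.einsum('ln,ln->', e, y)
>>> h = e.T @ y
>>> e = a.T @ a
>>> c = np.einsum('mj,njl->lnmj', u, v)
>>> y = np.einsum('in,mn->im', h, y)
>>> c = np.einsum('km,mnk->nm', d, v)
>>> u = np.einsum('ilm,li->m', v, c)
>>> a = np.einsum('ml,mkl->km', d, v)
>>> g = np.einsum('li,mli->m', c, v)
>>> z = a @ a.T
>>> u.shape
(23,)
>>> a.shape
(37, 23)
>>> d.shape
(23, 23)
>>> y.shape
(7, 37)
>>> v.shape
(23, 37, 23)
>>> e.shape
(37, 37)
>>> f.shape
()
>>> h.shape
(7, 7)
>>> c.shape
(37, 23)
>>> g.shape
(23,)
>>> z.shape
(37, 37)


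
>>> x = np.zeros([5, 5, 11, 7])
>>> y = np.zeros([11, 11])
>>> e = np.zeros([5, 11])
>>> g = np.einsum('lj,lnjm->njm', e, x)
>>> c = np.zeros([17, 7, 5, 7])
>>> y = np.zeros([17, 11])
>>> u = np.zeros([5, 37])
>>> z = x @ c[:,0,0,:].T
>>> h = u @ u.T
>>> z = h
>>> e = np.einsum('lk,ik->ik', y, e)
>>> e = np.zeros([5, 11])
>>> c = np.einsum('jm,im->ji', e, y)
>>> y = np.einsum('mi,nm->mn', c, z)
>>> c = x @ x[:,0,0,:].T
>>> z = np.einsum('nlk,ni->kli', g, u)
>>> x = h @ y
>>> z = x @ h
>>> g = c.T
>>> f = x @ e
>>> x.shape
(5, 5)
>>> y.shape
(5, 5)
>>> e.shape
(5, 11)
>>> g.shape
(5, 11, 5, 5)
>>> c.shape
(5, 5, 11, 5)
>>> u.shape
(5, 37)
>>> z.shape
(5, 5)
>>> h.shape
(5, 5)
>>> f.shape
(5, 11)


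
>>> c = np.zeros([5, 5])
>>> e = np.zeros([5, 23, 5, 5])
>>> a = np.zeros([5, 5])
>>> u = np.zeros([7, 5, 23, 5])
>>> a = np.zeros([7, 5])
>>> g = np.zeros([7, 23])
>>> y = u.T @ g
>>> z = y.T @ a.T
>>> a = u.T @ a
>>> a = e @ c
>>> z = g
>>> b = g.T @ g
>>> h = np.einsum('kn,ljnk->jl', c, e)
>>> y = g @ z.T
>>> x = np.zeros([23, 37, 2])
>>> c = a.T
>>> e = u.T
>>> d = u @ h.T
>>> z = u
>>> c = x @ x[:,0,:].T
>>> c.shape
(23, 37, 23)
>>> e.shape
(5, 23, 5, 7)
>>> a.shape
(5, 23, 5, 5)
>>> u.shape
(7, 5, 23, 5)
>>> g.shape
(7, 23)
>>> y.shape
(7, 7)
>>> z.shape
(7, 5, 23, 5)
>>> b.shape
(23, 23)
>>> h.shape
(23, 5)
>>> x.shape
(23, 37, 2)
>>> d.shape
(7, 5, 23, 23)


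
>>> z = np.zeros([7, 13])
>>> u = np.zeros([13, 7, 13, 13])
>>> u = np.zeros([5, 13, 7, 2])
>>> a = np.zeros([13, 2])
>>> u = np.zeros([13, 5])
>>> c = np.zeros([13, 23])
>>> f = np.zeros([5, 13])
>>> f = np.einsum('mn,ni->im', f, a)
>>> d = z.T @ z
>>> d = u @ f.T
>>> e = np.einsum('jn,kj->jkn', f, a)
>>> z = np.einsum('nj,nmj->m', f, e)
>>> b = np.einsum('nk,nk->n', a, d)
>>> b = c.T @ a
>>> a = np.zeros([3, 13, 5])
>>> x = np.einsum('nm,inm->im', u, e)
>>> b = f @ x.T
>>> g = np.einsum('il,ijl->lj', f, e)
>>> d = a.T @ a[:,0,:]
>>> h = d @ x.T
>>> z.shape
(13,)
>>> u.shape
(13, 5)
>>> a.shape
(3, 13, 5)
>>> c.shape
(13, 23)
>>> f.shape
(2, 5)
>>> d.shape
(5, 13, 5)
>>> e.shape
(2, 13, 5)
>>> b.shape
(2, 2)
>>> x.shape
(2, 5)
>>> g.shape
(5, 13)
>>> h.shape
(5, 13, 2)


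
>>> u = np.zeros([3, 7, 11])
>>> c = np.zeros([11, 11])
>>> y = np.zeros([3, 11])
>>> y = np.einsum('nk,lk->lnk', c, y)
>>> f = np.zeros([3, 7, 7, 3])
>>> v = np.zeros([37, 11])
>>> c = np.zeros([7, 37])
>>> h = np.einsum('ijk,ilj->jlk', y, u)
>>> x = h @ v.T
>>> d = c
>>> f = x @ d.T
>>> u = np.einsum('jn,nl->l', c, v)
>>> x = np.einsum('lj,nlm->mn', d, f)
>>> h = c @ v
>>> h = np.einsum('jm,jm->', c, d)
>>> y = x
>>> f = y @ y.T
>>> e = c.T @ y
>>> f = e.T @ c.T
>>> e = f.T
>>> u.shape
(11,)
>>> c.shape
(7, 37)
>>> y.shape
(7, 11)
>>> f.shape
(11, 7)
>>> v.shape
(37, 11)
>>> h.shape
()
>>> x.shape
(7, 11)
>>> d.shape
(7, 37)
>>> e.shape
(7, 11)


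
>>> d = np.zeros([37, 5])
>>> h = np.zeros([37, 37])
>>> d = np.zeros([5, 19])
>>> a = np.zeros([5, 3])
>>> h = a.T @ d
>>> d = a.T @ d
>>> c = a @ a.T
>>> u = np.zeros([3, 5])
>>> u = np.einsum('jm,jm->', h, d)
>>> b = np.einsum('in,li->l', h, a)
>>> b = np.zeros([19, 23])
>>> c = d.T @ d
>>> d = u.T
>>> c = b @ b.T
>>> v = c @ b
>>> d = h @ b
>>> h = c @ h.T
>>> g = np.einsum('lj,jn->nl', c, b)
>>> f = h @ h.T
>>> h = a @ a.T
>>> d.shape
(3, 23)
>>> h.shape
(5, 5)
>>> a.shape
(5, 3)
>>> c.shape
(19, 19)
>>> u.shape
()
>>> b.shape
(19, 23)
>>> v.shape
(19, 23)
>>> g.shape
(23, 19)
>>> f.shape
(19, 19)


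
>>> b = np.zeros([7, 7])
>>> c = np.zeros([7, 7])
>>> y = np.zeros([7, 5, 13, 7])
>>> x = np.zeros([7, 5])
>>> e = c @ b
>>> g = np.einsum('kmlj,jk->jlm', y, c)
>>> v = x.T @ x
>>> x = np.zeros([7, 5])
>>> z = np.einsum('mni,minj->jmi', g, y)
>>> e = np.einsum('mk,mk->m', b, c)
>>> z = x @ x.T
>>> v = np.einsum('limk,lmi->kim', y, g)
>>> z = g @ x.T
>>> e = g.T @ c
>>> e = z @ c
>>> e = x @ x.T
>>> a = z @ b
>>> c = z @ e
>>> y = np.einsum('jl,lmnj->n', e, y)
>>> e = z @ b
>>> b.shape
(7, 7)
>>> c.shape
(7, 13, 7)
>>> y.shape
(13,)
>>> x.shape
(7, 5)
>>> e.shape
(7, 13, 7)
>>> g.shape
(7, 13, 5)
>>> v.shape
(7, 5, 13)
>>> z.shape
(7, 13, 7)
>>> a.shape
(7, 13, 7)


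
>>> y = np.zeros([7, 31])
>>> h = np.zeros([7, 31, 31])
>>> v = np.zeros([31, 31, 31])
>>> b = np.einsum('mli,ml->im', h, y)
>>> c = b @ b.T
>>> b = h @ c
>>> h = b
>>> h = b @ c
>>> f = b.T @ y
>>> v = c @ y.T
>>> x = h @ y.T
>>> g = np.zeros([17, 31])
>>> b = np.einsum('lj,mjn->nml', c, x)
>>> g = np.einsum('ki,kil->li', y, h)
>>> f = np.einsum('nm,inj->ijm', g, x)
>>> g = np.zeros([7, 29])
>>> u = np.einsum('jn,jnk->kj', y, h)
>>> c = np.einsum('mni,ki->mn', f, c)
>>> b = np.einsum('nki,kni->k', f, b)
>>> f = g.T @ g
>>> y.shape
(7, 31)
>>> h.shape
(7, 31, 31)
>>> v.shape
(31, 7)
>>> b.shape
(7,)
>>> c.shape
(7, 7)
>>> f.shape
(29, 29)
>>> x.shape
(7, 31, 7)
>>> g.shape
(7, 29)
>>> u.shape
(31, 7)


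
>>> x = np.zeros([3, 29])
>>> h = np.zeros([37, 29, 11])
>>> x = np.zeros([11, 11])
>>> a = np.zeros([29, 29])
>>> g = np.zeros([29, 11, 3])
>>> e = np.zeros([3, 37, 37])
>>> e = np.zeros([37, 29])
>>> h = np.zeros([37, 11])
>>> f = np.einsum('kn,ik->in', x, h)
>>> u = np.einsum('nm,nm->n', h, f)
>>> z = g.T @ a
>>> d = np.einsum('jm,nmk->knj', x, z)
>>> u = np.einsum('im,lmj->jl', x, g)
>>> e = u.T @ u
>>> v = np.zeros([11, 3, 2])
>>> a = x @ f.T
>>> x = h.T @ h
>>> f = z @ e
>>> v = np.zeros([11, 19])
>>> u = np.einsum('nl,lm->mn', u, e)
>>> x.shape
(11, 11)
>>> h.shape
(37, 11)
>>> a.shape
(11, 37)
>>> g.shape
(29, 11, 3)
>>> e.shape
(29, 29)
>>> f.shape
(3, 11, 29)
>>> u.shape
(29, 3)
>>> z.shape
(3, 11, 29)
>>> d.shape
(29, 3, 11)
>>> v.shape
(11, 19)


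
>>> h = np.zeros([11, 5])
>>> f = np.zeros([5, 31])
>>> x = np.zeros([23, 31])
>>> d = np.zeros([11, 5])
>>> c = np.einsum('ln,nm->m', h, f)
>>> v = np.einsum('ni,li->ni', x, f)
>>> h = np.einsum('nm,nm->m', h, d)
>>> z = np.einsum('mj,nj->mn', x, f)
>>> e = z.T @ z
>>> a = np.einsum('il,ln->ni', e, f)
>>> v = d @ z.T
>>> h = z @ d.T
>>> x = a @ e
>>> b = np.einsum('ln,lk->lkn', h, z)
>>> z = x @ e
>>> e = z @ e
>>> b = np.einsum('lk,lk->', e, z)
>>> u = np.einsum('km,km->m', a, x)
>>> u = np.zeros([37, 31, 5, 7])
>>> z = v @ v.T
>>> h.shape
(23, 11)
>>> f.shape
(5, 31)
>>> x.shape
(31, 5)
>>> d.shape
(11, 5)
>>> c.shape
(31,)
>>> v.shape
(11, 23)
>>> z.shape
(11, 11)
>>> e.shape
(31, 5)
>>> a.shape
(31, 5)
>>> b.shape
()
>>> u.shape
(37, 31, 5, 7)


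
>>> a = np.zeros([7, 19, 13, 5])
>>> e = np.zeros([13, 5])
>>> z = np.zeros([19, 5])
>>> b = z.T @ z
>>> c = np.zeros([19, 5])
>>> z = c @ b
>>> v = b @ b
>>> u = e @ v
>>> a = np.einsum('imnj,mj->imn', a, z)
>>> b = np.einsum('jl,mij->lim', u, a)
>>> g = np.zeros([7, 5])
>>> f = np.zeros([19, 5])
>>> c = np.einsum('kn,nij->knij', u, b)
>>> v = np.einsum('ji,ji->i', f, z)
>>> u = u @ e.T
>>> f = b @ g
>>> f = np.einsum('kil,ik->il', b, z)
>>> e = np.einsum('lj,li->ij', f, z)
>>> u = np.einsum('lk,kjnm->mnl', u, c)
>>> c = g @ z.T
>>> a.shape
(7, 19, 13)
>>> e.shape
(5, 7)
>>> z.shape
(19, 5)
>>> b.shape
(5, 19, 7)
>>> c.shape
(7, 19)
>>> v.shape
(5,)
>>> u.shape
(7, 19, 13)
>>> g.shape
(7, 5)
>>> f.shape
(19, 7)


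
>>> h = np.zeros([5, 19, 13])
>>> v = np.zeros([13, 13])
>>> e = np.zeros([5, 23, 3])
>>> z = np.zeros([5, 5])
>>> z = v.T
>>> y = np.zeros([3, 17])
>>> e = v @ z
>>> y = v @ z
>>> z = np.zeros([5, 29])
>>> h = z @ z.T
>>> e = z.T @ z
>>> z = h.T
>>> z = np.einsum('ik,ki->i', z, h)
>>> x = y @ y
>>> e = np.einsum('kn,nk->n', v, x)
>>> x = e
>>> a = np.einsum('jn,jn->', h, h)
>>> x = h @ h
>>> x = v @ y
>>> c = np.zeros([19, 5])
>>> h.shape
(5, 5)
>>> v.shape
(13, 13)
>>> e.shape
(13,)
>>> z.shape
(5,)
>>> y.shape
(13, 13)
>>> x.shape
(13, 13)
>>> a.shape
()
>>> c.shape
(19, 5)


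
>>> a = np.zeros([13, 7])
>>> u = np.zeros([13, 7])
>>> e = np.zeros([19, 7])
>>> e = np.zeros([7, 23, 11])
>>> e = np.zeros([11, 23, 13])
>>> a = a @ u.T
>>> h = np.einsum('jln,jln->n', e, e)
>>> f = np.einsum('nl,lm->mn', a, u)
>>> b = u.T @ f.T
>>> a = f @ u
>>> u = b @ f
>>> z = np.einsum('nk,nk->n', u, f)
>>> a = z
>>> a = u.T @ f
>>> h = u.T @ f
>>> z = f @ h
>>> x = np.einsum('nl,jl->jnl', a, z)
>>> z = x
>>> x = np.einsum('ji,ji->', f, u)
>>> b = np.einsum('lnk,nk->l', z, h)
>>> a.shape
(13, 13)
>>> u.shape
(7, 13)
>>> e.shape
(11, 23, 13)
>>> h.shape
(13, 13)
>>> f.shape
(7, 13)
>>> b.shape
(7,)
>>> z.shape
(7, 13, 13)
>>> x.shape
()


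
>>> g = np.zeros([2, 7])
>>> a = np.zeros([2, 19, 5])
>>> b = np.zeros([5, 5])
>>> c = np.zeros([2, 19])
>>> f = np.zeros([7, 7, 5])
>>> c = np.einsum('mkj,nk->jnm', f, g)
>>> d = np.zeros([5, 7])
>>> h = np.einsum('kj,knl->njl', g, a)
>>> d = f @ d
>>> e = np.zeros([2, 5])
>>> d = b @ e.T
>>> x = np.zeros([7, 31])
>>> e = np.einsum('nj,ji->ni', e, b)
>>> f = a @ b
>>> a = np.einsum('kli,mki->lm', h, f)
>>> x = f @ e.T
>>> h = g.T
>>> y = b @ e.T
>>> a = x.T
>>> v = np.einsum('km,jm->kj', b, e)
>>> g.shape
(2, 7)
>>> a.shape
(2, 19, 2)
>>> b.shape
(5, 5)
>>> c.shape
(5, 2, 7)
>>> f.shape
(2, 19, 5)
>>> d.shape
(5, 2)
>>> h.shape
(7, 2)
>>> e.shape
(2, 5)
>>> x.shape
(2, 19, 2)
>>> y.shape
(5, 2)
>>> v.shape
(5, 2)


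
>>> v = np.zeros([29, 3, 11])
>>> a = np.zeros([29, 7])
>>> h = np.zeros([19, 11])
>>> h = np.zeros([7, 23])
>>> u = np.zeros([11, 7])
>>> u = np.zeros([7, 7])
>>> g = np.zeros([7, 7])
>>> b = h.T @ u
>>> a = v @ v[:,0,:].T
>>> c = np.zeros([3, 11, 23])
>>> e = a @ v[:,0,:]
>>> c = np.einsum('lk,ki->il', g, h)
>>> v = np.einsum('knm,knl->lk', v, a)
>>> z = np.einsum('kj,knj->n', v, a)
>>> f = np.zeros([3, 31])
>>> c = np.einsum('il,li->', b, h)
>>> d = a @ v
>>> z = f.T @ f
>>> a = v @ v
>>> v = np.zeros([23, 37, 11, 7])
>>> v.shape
(23, 37, 11, 7)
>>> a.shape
(29, 29)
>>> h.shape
(7, 23)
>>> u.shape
(7, 7)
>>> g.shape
(7, 7)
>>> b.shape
(23, 7)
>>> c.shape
()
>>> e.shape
(29, 3, 11)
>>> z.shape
(31, 31)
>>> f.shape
(3, 31)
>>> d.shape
(29, 3, 29)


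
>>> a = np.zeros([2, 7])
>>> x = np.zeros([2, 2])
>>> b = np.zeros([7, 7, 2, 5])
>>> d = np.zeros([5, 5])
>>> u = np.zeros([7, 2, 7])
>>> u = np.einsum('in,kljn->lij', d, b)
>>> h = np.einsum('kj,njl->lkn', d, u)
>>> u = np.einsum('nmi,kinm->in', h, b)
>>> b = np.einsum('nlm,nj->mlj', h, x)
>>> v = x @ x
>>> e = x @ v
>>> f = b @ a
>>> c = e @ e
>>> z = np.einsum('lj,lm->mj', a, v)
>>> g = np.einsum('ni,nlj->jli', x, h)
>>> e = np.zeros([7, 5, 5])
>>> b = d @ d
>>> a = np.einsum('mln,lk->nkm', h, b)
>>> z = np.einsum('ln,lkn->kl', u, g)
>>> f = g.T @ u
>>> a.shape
(7, 5, 2)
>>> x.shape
(2, 2)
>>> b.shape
(5, 5)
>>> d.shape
(5, 5)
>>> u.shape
(7, 2)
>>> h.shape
(2, 5, 7)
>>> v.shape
(2, 2)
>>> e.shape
(7, 5, 5)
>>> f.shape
(2, 5, 2)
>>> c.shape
(2, 2)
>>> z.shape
(5, 7)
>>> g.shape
(7, 5, 2)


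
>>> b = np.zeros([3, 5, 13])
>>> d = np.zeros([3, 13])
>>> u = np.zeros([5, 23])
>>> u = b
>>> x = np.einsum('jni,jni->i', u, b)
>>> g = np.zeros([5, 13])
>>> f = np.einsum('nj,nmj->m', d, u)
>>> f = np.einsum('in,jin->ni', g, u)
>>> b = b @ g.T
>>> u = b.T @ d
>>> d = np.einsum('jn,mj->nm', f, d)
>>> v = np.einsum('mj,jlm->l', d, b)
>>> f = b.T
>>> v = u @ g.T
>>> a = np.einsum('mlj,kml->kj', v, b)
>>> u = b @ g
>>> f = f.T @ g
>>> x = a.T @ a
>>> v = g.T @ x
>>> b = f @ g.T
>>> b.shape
(3, 5, 5)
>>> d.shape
(5, 3)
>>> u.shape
(3, 5, 13)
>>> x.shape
(5, 5)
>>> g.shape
(5, 13)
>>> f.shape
(3, 5, 13)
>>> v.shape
(13, 5)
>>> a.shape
(3, 5)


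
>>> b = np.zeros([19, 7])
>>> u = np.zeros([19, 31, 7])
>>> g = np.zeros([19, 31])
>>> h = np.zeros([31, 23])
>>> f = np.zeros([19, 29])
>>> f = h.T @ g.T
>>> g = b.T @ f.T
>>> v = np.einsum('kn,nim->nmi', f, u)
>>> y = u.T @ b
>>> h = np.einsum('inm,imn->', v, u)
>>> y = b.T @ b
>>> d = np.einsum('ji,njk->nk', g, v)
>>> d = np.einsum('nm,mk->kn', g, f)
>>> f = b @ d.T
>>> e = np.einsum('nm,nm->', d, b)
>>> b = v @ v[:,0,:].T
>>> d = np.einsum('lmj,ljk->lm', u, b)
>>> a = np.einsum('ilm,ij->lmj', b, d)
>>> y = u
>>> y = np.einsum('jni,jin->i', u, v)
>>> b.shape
(19, 7, 19)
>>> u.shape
(19, 31, 7)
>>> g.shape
(7, 23)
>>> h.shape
()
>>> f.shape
(19, 19)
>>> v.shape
(19, 7, 31)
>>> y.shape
(7,)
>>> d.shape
(19, 31)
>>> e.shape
()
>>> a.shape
(7, 19, 31)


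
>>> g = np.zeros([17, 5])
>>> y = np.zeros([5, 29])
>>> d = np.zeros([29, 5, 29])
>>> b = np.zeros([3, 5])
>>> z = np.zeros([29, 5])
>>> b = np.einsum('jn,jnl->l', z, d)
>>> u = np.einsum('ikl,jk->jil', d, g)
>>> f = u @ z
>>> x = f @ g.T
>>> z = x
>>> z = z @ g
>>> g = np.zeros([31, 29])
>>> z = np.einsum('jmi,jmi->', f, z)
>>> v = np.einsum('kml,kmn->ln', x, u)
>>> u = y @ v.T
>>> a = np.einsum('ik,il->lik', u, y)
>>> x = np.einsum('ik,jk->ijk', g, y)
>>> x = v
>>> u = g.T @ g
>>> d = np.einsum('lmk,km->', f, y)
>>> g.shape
(31, 29)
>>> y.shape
(5, 29)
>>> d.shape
()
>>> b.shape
(29,)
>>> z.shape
()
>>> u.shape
(29, 29)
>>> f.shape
(17, 29, 5)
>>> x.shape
(17, 29)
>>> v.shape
(17, 29)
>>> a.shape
(29, 5, 17)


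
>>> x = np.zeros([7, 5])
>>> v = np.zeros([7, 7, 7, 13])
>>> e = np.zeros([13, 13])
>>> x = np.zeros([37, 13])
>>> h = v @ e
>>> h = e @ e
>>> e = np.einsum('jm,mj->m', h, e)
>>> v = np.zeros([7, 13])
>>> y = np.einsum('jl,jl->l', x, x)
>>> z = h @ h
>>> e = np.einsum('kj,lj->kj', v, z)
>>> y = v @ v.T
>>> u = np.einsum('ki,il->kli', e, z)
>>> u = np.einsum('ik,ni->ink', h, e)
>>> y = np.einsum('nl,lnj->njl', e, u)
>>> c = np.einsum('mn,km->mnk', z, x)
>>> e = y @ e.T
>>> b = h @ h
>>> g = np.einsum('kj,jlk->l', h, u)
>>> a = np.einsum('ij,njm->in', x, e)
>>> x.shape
(37, 13)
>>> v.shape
(7, 13)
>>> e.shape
(7, 13, 7)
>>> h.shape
(13, 13)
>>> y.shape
(7, 13, 13)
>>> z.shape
(13, 13)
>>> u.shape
(13, 7, 13)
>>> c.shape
(13, 13, 37)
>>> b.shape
(13, 13)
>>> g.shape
(7,)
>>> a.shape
(37, 7)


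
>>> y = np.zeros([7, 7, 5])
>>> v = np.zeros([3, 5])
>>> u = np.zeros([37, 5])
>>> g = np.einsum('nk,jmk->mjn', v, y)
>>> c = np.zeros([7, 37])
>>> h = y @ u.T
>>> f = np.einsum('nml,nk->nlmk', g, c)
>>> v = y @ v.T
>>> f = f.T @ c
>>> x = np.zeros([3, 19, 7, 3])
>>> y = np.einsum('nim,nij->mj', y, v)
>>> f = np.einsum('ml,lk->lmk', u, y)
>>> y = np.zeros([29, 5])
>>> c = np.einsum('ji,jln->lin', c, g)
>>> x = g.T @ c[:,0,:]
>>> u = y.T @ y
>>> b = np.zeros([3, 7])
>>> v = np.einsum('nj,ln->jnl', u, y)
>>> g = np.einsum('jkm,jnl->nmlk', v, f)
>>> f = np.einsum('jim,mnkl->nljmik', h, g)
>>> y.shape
(29, 5)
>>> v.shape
(5, 5, 29)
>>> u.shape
(5, 5)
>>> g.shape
(37, 29, 3, 5)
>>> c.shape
(7, 37, 3)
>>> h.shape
(7, 7, 37)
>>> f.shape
(29, 5, 7, 37, 7, 3)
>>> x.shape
(3, 7, 3)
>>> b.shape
(3, 7)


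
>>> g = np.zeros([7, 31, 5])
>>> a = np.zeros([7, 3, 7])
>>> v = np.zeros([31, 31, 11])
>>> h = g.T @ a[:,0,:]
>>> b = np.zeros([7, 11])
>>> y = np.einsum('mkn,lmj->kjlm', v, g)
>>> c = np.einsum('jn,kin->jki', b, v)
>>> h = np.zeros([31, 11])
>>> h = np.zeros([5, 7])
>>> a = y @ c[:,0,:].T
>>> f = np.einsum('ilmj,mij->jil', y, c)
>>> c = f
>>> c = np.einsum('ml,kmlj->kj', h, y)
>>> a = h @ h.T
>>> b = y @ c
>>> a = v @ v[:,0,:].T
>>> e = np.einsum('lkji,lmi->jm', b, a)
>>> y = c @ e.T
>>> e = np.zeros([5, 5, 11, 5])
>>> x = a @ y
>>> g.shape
(7, 31, 5)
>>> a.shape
(31, 31, 31)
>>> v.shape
(31, 31, 11)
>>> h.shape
(5, 7)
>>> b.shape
(31, 5, 7, 31)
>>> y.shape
(31, 7)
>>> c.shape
(31, 31)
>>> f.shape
(31, 31, 5)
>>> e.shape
(5, 5, 11, 5)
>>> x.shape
(31, 31, 7)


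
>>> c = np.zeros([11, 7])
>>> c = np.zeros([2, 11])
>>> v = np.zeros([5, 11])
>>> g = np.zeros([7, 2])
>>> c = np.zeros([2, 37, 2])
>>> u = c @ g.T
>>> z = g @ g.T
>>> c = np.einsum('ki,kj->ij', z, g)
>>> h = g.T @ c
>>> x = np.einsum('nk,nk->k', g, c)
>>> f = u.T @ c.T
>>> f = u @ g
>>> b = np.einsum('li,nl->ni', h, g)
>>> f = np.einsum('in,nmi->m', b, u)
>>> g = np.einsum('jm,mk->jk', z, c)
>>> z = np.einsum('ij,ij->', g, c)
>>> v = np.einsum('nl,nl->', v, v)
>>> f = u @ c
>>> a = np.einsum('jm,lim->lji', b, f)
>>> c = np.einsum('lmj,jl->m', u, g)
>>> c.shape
(37,)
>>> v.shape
()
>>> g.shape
(7, 2)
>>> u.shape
(2, 37, 7)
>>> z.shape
()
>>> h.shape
(2, 2)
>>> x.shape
(2,)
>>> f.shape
(2, 37, 2)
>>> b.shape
(7, 2)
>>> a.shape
(2, 7, 37)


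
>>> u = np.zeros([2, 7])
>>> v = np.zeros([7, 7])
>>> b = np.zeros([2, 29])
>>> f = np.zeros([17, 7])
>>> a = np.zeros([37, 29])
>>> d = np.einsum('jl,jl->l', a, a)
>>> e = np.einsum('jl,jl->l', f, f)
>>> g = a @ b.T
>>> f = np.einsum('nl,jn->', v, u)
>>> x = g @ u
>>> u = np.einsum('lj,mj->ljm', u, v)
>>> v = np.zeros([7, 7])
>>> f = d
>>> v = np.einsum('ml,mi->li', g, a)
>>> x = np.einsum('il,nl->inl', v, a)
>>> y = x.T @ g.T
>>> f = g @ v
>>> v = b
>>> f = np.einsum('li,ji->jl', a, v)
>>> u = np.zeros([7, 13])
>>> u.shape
(7, 13)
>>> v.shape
(2, 29)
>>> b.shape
(2, 29)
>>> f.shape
(2, 37)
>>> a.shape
(37, 29)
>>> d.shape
(29,)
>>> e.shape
(7,)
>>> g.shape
(37, 2)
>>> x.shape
(2, 37, 29)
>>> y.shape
(29, 37, 37)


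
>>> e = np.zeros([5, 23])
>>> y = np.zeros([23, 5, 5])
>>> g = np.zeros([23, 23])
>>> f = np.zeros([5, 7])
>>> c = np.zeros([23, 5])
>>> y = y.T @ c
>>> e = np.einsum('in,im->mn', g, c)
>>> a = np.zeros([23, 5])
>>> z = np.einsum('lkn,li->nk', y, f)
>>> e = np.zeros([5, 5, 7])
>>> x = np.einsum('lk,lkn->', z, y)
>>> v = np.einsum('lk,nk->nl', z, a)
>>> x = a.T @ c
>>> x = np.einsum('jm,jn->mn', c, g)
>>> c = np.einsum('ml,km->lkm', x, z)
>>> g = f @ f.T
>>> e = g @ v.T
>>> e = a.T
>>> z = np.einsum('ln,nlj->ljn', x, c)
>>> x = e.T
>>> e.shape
(5, 23)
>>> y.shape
(5, 5, 5)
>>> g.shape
(5, 5)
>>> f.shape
(5, 7)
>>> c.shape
(23, 5, 5)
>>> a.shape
(23, 5)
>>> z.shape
(5, 5, 23)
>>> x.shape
(23, 5)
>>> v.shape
(23, 5)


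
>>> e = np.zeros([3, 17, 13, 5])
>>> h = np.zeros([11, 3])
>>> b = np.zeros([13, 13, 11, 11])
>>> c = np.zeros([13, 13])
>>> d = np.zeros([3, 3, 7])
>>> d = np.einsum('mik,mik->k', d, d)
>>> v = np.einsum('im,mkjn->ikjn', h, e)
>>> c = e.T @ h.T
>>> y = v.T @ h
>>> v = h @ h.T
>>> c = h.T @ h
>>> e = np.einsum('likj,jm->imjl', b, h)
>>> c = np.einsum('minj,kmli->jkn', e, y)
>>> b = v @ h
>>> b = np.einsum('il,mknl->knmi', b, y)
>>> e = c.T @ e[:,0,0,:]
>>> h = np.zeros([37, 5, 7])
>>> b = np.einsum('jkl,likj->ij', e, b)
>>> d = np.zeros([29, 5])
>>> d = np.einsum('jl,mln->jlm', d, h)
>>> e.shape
(11, 5, 13)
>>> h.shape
(37, 5, 7)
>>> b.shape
(17, 11)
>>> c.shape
(13, 5, 11)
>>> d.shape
(29, 5, 37)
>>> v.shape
(11, 11)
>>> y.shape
(5, 13, 17, 3)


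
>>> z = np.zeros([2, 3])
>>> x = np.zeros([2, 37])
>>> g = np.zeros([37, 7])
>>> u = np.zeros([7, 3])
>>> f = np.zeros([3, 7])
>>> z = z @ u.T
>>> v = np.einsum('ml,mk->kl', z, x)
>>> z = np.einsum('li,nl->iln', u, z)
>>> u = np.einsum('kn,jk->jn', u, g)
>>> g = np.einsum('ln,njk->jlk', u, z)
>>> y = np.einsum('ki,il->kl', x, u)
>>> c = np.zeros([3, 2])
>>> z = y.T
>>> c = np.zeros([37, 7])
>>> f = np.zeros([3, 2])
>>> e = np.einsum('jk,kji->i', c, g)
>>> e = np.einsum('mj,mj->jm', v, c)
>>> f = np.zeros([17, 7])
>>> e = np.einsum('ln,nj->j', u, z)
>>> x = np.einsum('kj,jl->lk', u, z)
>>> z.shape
(3, 2)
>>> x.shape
(2, 37)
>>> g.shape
(7, 37, 2)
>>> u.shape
(37, 3)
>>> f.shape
(17, 7)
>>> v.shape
(37, 7)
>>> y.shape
(2, 3)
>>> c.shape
(37, 7)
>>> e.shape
(2,)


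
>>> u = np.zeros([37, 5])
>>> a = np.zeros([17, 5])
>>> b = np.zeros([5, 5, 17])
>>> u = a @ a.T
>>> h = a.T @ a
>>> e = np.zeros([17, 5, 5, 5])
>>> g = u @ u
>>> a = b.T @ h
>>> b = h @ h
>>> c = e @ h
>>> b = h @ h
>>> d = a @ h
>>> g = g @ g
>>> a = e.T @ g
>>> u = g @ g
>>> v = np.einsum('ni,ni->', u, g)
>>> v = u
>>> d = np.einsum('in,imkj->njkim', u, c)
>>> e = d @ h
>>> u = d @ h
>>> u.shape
(17, 5, 5, 17, 5)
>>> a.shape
(5, 5, 5, 17)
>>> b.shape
(5, 5)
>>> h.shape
(5, 5)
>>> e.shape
(17, 5, 5, 17, 5)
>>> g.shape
(17, 17)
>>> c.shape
(17, 5, 5, 5)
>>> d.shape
(17, 5, 5, 17, 5)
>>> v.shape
(17, 17)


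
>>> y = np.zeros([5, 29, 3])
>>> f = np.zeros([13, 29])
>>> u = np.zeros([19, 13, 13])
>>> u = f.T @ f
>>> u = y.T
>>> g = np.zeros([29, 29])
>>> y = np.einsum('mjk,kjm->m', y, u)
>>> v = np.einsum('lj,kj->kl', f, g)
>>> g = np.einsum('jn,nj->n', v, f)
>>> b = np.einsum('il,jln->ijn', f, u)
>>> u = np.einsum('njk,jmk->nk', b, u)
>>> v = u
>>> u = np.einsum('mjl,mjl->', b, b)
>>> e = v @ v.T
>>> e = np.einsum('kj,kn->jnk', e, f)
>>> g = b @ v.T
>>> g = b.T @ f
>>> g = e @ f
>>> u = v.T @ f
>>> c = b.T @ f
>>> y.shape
(5,)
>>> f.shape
(13, 29)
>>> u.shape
(5, 29)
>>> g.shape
(13, 29, 29)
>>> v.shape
(13, 5)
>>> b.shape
(13, 3, 5)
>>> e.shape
(13, 29, 13)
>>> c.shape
(5, 3, 29)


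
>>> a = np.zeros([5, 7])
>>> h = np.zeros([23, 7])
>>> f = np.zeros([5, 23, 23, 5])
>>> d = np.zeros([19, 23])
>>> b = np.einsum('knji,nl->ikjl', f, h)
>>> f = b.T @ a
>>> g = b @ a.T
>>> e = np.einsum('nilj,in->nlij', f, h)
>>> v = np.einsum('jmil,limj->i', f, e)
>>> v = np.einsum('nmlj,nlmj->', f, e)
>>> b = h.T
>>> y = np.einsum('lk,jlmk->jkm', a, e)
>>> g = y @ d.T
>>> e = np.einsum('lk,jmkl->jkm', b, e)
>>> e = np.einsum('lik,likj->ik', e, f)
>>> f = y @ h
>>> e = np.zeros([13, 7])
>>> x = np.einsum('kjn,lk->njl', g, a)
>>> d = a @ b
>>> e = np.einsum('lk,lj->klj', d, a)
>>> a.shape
(5, 7)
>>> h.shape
(23, 7)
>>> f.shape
(7, 7, 7)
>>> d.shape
(5, 23)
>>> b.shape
(7, 23)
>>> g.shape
(7, 7, 19)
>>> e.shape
(23, 5, 7)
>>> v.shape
()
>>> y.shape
(7, 7, 23)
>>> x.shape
(19, 7, 5)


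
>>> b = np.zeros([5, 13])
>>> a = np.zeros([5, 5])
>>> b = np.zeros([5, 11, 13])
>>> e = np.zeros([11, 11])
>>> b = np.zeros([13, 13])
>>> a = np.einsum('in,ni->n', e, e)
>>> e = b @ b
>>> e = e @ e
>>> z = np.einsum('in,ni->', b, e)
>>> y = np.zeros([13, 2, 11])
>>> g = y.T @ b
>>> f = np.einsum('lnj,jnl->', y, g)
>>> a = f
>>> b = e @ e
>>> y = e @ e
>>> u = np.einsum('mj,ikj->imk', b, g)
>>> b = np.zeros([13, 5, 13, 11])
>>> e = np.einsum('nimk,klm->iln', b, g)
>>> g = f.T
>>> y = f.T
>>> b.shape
(13, 5, 13, 11)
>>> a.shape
()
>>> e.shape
(5, 2, 13)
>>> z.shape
()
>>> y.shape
()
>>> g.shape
()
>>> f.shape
()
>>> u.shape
(11, 13, 2)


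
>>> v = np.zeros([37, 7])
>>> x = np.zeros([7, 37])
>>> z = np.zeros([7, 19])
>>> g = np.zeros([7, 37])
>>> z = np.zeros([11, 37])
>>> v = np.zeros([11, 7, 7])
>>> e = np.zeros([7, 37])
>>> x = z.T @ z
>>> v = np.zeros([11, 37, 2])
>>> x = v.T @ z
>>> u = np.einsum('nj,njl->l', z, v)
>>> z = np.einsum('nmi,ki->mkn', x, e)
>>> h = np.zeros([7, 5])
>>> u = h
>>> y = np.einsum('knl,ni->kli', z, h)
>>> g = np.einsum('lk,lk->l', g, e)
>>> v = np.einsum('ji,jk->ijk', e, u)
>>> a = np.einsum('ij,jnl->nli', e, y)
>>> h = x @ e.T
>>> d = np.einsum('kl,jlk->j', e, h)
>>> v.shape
(37, 7, 5)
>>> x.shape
(2, 37, 37)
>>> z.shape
(37, 7, 2)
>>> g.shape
(7,)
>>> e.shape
(7, 37)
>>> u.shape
(7, 5)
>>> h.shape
(2, 37, 7)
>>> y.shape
(37, 2, 5)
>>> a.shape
(2, 5, 7)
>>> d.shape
(2,)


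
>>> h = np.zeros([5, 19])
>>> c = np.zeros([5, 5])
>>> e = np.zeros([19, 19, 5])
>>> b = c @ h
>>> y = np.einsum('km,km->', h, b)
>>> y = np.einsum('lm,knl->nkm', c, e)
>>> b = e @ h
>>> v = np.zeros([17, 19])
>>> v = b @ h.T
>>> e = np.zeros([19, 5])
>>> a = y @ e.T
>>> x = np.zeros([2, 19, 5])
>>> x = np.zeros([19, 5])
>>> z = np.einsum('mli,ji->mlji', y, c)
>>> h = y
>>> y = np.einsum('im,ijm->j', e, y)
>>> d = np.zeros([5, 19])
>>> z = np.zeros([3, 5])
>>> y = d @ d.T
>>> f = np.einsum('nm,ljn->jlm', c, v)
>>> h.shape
(19, 19, 5)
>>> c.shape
(5, 5)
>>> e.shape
(19, 5)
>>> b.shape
(19, 19, 19)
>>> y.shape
(5, 5)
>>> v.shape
(19, 19, 5)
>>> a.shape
(19, 19, 19)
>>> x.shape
(19, 5)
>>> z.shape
(3, 5)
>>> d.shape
(5, 19)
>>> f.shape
(19, 19, 5)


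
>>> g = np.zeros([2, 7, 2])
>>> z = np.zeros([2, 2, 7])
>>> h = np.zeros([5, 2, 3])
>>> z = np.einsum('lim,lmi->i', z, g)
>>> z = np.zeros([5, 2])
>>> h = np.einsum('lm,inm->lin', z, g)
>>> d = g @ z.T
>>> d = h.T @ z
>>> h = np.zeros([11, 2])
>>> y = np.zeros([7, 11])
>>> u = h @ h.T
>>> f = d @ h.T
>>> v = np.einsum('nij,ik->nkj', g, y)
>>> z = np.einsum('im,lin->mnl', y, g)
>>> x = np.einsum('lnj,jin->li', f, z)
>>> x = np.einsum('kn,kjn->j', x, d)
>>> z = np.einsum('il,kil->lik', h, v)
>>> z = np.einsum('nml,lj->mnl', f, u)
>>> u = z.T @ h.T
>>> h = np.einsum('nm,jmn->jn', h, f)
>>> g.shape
(2, 7, 2)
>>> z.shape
(2, 7, 11)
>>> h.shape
(7, 11)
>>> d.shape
(7, 2, 2)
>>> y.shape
(7, 11)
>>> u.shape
(11, 7, 11)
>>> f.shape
(7, 2, 11)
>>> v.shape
(2, 11, 2)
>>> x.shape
(2,)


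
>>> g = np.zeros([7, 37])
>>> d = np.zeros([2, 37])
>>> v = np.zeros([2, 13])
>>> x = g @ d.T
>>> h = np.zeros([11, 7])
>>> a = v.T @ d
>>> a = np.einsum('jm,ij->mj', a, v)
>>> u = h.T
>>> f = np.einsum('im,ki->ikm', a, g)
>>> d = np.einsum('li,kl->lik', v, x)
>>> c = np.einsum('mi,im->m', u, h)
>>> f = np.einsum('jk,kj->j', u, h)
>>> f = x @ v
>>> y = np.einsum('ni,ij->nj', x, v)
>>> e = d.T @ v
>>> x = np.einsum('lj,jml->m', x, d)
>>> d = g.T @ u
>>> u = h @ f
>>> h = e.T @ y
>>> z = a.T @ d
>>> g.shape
(7, 37)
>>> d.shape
(37, 11)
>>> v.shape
(2, 13)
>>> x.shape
(13,)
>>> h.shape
(13, 13, 13)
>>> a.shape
(37, 13)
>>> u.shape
(11, 13)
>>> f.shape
(7, 13)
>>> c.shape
(7,)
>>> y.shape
(7, 13)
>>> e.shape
(7, 13, 13)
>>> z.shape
(13, 11)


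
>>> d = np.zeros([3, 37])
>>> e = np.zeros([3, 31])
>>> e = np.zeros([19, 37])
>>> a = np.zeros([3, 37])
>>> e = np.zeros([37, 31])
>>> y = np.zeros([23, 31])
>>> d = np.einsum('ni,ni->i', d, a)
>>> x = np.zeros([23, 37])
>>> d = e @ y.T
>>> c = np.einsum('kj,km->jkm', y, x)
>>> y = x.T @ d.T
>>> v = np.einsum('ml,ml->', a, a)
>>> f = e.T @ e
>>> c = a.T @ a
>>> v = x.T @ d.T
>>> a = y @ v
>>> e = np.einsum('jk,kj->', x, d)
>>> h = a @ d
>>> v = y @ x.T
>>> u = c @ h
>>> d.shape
(37, 23)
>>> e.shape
()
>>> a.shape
(37, 37)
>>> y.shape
(37, 37)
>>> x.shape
(23, 37)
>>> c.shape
(37, 37)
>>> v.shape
(37, 23)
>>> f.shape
(31, 31)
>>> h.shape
(37, 23)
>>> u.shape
(37, 23)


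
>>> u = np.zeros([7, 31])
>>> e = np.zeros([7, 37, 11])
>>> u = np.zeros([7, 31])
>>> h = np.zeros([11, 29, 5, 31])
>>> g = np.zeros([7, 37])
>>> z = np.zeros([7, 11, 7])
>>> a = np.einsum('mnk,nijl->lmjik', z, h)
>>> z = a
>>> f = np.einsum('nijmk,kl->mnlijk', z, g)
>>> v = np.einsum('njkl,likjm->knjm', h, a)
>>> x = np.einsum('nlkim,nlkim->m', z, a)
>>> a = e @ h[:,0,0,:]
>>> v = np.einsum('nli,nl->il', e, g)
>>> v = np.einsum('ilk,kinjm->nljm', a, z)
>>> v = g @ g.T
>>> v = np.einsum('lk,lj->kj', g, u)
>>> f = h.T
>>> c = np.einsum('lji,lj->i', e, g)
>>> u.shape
(7, 31)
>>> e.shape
(7, 37, 11)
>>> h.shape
(11, 29, 5, 31)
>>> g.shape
(7, 37)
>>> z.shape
(31, 7, 5, 29, 7)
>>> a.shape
(7, 37, 31)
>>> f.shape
(31, 5, 29, 11)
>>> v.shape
(37, 31)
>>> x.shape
(7,)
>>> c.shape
(11,)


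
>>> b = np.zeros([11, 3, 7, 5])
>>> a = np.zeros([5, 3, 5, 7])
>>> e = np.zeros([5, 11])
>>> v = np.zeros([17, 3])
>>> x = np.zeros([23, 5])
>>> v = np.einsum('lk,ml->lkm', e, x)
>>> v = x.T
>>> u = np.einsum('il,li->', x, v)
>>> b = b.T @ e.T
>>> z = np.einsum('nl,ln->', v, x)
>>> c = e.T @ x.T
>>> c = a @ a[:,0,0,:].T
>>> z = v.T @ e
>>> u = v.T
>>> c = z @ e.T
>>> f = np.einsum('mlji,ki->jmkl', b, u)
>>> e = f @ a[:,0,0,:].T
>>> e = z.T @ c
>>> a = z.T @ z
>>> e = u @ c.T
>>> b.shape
(5, 7, 3, 5)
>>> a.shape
(11, 11)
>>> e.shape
(23, 23)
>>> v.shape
(5, 23)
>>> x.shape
(23, 5)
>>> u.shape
(23, 5)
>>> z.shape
(23, 11)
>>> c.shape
(23, 5)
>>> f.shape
(3, 5, 23, 7)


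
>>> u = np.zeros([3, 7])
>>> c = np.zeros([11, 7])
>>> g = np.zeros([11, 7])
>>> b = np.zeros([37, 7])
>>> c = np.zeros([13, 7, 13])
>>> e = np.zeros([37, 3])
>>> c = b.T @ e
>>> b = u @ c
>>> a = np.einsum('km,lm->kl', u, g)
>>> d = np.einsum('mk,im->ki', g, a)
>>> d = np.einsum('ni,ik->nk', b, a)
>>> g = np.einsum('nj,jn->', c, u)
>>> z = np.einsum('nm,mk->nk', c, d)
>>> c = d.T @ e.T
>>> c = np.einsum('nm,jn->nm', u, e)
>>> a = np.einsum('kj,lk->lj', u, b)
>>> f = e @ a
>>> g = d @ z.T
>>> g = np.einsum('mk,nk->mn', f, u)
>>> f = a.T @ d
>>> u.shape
(3, 7)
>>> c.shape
(3, 7)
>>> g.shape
(37, 3)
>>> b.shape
(3, 3)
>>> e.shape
(37, 3)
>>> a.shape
(3, 7)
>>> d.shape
(3, 11)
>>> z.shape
(7, 11)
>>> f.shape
(7, 11)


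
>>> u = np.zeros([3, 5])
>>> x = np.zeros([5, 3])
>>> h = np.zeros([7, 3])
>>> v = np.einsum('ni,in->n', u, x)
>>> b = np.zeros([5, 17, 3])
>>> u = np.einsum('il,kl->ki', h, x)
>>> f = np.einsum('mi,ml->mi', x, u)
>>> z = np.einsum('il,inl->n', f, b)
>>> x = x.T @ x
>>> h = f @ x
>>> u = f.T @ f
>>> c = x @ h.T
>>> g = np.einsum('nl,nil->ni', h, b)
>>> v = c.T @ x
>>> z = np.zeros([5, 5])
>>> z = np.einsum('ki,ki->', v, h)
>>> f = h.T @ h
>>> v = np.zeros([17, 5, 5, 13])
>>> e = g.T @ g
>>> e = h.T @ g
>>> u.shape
(3, 3)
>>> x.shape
(3, 3)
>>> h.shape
(5, 3)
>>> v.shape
(17, 5, 5, 13)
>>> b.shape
(5, 17, 3)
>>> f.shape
(3, 3)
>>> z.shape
()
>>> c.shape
(3, 5)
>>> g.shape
(5, 17)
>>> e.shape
(3, 17)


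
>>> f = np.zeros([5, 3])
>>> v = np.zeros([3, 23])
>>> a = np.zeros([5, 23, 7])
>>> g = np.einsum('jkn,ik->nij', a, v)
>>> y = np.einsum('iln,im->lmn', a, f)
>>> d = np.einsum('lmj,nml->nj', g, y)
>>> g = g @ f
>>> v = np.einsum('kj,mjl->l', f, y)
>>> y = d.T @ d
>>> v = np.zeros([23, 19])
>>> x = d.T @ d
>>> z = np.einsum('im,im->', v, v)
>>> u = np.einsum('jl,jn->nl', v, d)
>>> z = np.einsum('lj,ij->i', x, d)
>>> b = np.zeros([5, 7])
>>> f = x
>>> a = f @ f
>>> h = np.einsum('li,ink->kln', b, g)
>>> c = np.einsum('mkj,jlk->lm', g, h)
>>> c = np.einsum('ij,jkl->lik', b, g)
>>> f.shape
(5, 5)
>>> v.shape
(23, 19)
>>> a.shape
(5, 5)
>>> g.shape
(7, 3, 3)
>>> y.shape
(5, 5)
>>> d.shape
(23, 5)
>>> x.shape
(5, 5)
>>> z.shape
(23,)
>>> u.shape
(5, 19)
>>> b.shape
(5, 7)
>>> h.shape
(3, 5, 3)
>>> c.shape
(3, 5, 3)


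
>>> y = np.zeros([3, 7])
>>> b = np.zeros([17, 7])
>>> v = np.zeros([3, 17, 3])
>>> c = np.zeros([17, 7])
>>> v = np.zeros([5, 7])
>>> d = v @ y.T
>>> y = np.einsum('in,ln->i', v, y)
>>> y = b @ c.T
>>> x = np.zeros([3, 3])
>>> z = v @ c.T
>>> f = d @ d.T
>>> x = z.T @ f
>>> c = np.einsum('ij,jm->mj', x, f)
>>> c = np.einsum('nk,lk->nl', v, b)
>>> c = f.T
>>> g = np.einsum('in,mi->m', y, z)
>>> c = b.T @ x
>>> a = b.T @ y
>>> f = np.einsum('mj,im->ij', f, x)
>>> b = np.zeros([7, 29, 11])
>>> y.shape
(17, 17)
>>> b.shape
(7, 29, 11)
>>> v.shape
(5, 7)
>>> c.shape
(7, 5)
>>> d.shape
(5, 3)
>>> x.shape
(17, 5)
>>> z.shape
(5, 17)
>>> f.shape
(17, 5)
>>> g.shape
(5,)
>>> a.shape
(7, 17)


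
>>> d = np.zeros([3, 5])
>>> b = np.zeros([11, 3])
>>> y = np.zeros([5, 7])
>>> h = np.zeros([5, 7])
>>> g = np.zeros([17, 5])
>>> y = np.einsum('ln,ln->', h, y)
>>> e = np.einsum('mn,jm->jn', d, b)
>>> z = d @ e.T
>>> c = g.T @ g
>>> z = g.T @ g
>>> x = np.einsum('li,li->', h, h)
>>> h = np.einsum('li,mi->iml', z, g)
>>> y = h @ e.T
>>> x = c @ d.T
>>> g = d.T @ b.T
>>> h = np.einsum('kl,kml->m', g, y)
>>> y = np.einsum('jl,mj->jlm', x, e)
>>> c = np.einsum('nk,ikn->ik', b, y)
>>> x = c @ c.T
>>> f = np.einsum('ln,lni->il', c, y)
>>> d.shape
(3, 5)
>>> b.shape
(11, 3)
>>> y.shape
(5, 3, 11)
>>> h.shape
(17,)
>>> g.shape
(5, 11)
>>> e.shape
(11, 5)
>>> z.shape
(5, 5)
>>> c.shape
(5, 3)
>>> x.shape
(5, 5)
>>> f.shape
(11, 5)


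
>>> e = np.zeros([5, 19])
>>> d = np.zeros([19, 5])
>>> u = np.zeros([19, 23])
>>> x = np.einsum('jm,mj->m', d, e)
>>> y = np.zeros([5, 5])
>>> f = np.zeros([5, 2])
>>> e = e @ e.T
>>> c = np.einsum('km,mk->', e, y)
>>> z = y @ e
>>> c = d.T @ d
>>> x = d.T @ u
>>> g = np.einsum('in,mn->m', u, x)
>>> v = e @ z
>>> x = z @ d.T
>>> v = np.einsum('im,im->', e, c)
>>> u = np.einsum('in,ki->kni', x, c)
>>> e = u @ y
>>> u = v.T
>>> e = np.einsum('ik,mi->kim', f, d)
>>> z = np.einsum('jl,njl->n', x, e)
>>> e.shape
(2, 5, 19)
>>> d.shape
(19, 5)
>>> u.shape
()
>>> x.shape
(5, 19)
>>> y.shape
(5, 5)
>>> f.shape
(5, 2)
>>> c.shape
(5, 5)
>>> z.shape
(2,)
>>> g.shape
(5,)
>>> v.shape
()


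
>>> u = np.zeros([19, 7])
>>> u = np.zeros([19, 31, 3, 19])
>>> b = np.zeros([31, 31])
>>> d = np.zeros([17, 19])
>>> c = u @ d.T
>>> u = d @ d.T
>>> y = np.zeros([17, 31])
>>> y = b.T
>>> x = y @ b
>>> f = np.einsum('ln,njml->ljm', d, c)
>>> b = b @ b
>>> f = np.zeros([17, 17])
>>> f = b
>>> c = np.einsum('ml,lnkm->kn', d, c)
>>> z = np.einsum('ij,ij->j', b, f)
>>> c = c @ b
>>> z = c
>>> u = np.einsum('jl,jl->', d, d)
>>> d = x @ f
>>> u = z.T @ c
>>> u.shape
(31, 31)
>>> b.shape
(31, 31)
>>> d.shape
(31, 31)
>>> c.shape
(3, 31)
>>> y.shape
(31, 31)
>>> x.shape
(31, 31)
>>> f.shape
(31, 31)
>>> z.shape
(3, 31)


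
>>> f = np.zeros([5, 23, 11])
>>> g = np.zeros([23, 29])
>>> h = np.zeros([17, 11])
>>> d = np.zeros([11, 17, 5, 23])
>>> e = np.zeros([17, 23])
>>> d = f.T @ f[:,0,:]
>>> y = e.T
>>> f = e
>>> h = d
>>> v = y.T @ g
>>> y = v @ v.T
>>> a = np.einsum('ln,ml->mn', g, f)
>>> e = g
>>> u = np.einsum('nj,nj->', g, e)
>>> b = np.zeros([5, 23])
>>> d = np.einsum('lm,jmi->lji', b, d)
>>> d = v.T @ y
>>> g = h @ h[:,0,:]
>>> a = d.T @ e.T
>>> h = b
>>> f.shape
(17, 23)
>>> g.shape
(11, 23, 11)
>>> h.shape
(5, 23)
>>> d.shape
(29, 17)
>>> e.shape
(23, 29)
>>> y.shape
(17, 17)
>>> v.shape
(17, 29)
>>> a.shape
(17, 23)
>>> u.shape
()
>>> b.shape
(5, 23)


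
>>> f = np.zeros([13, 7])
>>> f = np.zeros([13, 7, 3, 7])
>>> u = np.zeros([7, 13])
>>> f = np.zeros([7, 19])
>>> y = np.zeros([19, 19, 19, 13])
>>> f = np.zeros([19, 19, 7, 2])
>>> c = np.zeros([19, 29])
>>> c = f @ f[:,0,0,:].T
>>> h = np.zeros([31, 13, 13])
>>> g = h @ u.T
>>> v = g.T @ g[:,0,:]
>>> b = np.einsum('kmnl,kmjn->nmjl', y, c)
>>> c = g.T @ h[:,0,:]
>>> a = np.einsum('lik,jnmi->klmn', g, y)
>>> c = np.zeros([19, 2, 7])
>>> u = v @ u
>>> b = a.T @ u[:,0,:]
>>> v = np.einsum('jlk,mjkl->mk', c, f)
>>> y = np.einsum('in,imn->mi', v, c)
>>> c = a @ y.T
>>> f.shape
(19, 19, 7, 2)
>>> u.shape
(7, 13, 13)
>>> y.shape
(2, 19)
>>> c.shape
(7, 31, 19, 2)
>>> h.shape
(31, 13, 13)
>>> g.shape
(31, 13, 7)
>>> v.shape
(19, 7)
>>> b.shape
(19, 19, 31, 13)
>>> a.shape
(7, 31, 19, 19)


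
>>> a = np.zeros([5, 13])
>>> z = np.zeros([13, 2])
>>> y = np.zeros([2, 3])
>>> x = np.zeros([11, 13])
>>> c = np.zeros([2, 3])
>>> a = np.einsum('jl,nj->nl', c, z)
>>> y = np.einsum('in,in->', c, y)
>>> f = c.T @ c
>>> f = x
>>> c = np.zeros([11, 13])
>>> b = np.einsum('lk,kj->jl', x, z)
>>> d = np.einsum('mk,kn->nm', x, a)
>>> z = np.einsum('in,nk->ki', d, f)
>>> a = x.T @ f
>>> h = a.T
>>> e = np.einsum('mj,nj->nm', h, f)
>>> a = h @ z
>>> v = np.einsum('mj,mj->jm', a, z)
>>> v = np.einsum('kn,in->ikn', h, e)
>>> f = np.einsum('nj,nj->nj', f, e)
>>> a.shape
(13, 3)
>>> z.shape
(13, 3)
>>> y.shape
()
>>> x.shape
(11, 13)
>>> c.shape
(11, 13)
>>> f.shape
(11, 13)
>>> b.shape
(2, 11)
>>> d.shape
(3, 11)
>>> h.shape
(13, 13)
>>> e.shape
(11, 13)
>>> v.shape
(11, 13, 13)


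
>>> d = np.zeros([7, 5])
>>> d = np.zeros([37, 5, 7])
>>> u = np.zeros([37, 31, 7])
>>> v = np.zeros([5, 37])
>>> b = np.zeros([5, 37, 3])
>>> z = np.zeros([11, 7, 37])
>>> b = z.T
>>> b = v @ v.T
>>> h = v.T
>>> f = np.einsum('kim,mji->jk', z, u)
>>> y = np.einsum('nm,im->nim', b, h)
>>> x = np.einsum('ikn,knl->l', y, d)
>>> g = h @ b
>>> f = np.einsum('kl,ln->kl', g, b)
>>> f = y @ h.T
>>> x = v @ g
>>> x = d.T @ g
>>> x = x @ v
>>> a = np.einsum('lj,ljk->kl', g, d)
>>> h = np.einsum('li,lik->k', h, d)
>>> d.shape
(37, 5, 7)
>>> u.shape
(37, 31, 7)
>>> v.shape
(5, 37)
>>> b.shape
(5, 5)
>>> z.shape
(11, 7, 37)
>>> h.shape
(7,)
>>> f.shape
(5, 37, 37)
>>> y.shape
(5, 37, 5)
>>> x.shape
(7, 5, 37)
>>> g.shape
(37, 5)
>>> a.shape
(7, 37)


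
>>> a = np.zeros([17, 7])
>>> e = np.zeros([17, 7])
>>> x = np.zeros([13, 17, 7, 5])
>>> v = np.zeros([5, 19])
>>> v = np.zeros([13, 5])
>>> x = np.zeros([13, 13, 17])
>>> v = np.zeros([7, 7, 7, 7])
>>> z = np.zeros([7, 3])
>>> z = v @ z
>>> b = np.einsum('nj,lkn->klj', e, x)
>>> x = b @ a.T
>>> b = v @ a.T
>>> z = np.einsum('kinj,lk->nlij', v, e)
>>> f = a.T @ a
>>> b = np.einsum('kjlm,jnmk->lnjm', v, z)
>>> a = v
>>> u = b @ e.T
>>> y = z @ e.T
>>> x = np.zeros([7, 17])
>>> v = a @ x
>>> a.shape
(7, 7, 7, 7)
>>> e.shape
(17, 7)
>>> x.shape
(7, 17)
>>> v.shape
(7, 7, 7, 17)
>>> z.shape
(7, 17, 7, 7)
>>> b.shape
(7, 17, 7, 7)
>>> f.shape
(7, 7)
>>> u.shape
(7, 17, 7, 17)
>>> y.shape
(7, 17, 7, 17)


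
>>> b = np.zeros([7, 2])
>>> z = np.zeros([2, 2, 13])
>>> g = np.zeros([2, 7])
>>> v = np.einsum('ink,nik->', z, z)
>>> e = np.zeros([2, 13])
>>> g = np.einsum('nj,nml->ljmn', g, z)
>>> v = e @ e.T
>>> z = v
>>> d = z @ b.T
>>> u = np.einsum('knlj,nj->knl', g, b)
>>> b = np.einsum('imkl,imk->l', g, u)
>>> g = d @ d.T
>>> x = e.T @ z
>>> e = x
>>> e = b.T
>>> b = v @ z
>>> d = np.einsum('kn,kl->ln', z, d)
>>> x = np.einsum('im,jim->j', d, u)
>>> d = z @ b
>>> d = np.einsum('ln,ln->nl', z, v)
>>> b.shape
(2, 2)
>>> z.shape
(2, 2)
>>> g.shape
(2, 2)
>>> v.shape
(2, 2)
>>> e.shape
(2,)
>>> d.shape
(2, 2)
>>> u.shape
(13, 7, 2)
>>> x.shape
(13,)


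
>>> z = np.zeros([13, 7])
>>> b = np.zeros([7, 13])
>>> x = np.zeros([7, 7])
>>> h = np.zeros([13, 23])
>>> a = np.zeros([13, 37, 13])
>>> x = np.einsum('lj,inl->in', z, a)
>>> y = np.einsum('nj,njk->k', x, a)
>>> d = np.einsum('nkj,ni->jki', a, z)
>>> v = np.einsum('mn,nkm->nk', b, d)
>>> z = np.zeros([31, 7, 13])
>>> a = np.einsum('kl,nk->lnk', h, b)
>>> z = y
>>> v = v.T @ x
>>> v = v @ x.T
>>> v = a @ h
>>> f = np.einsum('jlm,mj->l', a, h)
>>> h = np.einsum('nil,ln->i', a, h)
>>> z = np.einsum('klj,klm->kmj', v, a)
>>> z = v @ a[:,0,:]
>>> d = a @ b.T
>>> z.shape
(23, 7, 13)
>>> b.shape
(7, 13)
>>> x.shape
(13, 37)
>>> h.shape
(7,)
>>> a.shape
(23, 7, 13)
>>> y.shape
(13,)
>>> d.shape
(23, 7, 7)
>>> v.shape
(23, 7, 23)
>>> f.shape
(7,)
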